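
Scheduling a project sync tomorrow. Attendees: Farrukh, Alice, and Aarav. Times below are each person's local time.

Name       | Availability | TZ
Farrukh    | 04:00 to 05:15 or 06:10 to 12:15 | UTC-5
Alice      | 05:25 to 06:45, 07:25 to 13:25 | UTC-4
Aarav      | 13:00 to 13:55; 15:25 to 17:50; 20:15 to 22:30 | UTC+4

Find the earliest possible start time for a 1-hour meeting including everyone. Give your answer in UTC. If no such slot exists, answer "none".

Farrukh in UTC: 09:00-10:15, 11:10-17:15 (add 5h to convert from UTC-5).
Alice in UTC: 09:25-10:45, 11:25-17:25 (add 4h to convert from UTC-4).
Aarav in UTC: 09:00-09:55, 11:25-13:50, 16:15-18:30 (subtract 4h to convert from UTC+4).
Farrukh ∩ Alice: 09:25-10:15, 11:25-17:15.
Farrukh ∩ Alice ∩ Aarav: 09:25-09:55, 11:25-13:50, 16:15-17:15.
Those are the intersection windows.
The first common window of at least 60 minutes is 11:25-13:50, so the earliest start is 11:25.

11:25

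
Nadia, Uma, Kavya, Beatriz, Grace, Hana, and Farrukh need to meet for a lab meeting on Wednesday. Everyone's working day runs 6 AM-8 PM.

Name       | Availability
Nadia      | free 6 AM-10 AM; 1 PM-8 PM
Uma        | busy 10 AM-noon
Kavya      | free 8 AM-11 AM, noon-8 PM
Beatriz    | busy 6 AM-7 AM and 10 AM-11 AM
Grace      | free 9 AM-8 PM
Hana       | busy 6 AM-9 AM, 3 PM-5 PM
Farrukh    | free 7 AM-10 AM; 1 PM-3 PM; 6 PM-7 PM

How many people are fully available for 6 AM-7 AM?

2

Nadia free: 06:00-10:00, 13:00-20:00.
Uma free: 06:00-10:00, 12:00-20:00 (invert busy blocks within the working day).
Kavya free: 08:00-11:00, 12:00-20:00.
Beatriz free: 07:00-10:00, 11:00-20:00 (invert busy blocks within the working day).
Grace free: 09:00-20:00.
Hana free: 09:00-15:00, 17:00-20:00 (invert busy blocks within the working day).
Farrukh free: 07:00-10:00, 13:00-15:00, 18:00-19:00.
Nadia and Uma can make the full 06:00-07:00 slot — that's 2.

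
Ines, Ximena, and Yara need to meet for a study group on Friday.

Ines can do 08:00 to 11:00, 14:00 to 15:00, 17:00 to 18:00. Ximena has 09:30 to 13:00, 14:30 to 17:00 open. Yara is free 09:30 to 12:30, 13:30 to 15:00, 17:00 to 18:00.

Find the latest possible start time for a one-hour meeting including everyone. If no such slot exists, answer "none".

10:00

Ines ∩ Ximena: 09:30-11:00, 14:30-15:00.
Ines ∩ Ximena ∩ Yara: 09:30-11:00, 14:30-15:00.
The last common window of at least 60 minutes is 09:30-11:00; a 60-minute meeting can start as late as 10:00 and still end by 11:00.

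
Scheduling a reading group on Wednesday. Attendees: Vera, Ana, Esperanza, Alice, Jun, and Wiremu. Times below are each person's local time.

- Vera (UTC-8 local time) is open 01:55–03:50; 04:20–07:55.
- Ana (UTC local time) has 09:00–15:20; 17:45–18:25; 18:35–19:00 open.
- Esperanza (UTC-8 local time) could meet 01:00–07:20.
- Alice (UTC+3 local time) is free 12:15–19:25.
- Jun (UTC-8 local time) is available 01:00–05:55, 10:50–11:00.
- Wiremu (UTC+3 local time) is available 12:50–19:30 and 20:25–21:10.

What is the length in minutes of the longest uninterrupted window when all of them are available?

Vera in UTC: 09:55-11:50, 12:20-15:55 (add 8h to convert from UTC-8).
Ana in UTC: 09:00-15:20, 17:45-18:25, 18:35-19:00.
Esperanza in UTC: 09:00-15:20 (add 8h to convert from UTC-8).
Alice in UTC: 09:15-16:25 (subtract 3h to convert from UTC+3).
Jun in UTC: 09:00-13:55, 18:50-19:00 (add 8h to convert from UTC-8).
Wiremu in UTC: 09:50-16:30, 17:25-18:10 (subtract 3h to convert from UTC+3).
Vera ∩ Ana: 09:55-11:50, 12:20-15:20.
Vera ∩ Ana ∩ Esperanza: 09:55-11:50, 12:20-15:20.
Vera ∩ Ana ∩ Esperanza ∩ Alice: 09:55-11:50, 12:20-15:20.
Vera ∩ Ana ∩ Esperanza ∩ Alice ∩ Jun: 09:55-11:50, 12:20-13:55.
Vera ∩ Ana ∩ Esperanza ∩ Alice ∩ Jun ∩ Wiremu: 09:55-11:50, 12:20-13:55.
The longest is 09:55-11:50 at 115 minutes.

115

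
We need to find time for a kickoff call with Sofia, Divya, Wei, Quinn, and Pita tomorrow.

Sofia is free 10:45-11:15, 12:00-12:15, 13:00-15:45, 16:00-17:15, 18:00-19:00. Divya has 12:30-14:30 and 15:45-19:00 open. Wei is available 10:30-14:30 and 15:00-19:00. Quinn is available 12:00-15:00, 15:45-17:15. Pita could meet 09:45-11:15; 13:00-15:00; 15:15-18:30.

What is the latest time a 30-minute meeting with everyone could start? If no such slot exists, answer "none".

16:45

Sofia ∩ Divya: 13:00-14:30, 16:00-17:15, 18:00-19:00.
Sofia ∩ Divya ∩ Wei: 13:00-14:30, 16:00-17:15, 18:00-19:00.
Sofia ∩ Divya ∩ Wei ∩ Quinn: 13:00-14:30, 16:00-17:15.
Sofia ∩ Divya ∩ Wei ∩ Quinn ∩ Pita: 13:00-14:30, 16:00-17:15.
Those are the intersection windows.
The last common window of at least 30 minutes is 16:00-17:15; a 30-minute meeting can start as late as 16:45 and still end by 17:15.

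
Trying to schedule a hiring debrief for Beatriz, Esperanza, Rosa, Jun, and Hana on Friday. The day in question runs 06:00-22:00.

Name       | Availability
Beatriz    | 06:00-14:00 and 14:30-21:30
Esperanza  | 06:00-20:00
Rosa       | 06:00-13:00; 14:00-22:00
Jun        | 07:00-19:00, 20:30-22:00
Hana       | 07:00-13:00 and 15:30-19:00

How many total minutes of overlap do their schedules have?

Beatriz ∩ Esperanza: 06:00-14:00, 14:30-20:00.
Beatriz ∩ Esperanza ∩ Rosa: 06:00-13:00, 14:30-20:00.
Beatriz ∩ Esperanza ∩ Rosa ∩ Jun: 07:00-13:00, 14:30-19:00.
Beatriz ∩ Esperanza ∩ Rosa ∩ Jun ∩ Hana: 07:00-13:00, 15:30-19:00.
Summing the common windows: 360 + 210 = 570 minutes.

570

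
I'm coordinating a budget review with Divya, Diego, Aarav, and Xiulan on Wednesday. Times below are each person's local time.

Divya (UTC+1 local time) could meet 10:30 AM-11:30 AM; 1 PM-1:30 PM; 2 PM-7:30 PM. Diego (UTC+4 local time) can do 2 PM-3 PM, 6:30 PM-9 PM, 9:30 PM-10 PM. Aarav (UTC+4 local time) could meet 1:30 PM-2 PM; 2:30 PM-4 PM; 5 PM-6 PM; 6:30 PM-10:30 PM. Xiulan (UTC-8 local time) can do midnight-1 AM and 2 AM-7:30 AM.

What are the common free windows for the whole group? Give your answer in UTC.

Divya in UTC: 09:30-10:30, 12:00-12:30, 13:00-18:30 (subtract 1h to convert from UTC+1).
Diego in UTC: 10:00-11:00, 14:30-17:00, 17:30-18:00 (subtract 4h to convert from UTC+4).
Aarav in UTC: 09:30-10:00, 10:30-12:00, 13:00-14:00, 14:30-18:30 (subtract 4h to convert from UTC+4).
Xiulan in UTC: 08:00-09:00, 10:00-15:30 (add 8h to convert from UTC-8).
Divya ∩ Diego: 10:00-10:30, 14:30-17:00, 17:30-18:00.
Divya ∩ Diego ∩ Aarav: 14:30-17:00, 17:30-18:00.
Divya ∩ Diego ∩ Aarav ∩ Xiulan: 14:30-15:30.
So the common availability across everyone is 14:30-15:30.

14:30-15:30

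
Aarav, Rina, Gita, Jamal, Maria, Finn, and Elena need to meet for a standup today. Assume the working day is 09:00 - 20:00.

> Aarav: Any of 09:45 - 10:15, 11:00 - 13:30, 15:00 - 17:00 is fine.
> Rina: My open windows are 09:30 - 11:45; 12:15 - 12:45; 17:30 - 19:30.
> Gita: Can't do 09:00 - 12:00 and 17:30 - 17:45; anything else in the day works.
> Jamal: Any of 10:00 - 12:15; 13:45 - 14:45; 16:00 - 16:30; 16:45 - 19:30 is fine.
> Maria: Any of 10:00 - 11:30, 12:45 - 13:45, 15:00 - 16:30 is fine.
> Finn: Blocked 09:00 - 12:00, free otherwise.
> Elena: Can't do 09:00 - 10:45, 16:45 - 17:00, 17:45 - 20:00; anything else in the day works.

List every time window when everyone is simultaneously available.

Aarav free: 09:45-10:15, 11:00-13:30, 15:00-17:00.
Rina free: 09:30-11:45, 12:15-12:45, 17:30-19:30.
Gita free: 12:00-17:30, 17:45-20:00 (invert busy blocks within the working day).
Jamal free: 10:00-12:15, 13:45-14:45, 16:00-16:30, 16:45-19:30.
Maria free: 10:00-11:30, 12:45-13:45, 15:00-16:30.
Finn free: 12:00-20:00 (invert busy blocks within the working day).
Elena free: 10:45-16:45, 17:00-17:45 (invert busy blocks within the working day).
Aarav ∩ Rina: 09:45-10:15, 11:00-11:45, 12:15-12:45.
Aarav ∩ Rina ∩ Gita: 12:15-12:45.
Aarav ∩ Rina ∩ Gita ∩ Jamal: ∅.
Aarav ∩ Rina ∩ Gita ∩ Jamal ∩ Maria: ∅.
Aarav ∩ Rina ∩ Gita ∩ Jamal ∩ Maria ∩ Finn: ∅.
Aarav ∩ Rina ∩ Gita ∩ Jamal ∩ Maria ∩ Finn ∩ Elena: ∅.
There is no time when everyone is free.

none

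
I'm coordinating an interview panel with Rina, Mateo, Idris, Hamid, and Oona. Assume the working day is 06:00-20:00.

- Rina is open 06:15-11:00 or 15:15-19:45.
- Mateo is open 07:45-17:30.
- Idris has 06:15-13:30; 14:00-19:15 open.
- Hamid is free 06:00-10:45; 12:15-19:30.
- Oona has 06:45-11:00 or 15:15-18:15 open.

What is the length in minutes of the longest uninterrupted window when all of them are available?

Rina ∩ Mateo: 07:45-11:00, 15:15-17:30.
Rina ∩ Mateo ∩ Idris: 07:45-11:00, 15:15-17:30.
Rina ∩ Mateo ∩ Idris ∩ Hamid: 07:45-10:45, 15:15-17:30.
Rina ∩ Mateo ∩ Idris ∩ Hamid ∩ Oona: 07:45-10:45, 15:15-17:30.
The longest is 07:45-10:45 at 180 minutes.

180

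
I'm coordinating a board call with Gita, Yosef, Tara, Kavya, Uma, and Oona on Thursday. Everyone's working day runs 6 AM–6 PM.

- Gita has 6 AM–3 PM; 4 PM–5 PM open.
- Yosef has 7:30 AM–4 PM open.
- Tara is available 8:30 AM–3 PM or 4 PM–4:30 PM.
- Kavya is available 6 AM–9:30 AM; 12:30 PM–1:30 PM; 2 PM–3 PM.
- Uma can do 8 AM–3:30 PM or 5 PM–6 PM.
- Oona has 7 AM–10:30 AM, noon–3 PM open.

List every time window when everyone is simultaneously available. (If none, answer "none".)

Gita ∩ Yosef: 07:30-15:00.
Gita ∩ Yosef ∩ Tara: 08:30-15:00.
Gita ∩ Yosef ∩ Tara ∩ Kavya: 08:30-09:30, 12:30-13:30, 14:00-15:00.
Gita ∩ Yosef ∩ Tara ∩ Kavya ∩ Uma: 08:30-09:30, 12:30-13:30, 14:00-15:00.
Gita ∩ Yosef ∩ Tara ∩ Kavya ∩ Uma ∩ Oona: 08:30-09:30, 12:30-13:30, 14:00-15:00.
Those are the intersection windows.

08:30-09:30, 12:30-13:30, 14:00-15:00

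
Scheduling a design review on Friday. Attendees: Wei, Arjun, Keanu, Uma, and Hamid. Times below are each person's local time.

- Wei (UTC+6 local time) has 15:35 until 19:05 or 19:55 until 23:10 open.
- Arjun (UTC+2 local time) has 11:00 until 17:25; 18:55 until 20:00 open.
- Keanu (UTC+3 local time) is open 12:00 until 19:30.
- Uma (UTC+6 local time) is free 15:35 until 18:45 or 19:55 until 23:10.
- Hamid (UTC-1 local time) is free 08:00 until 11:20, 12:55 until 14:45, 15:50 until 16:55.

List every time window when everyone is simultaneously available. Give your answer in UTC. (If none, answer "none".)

09:35-12:20, 13:55-15:25

Wei in UTC: 09:35-13:05, 13:55-17:10 (subtract 6h to convert from UTC+6).
Arjun in UTC: 09:00-15:25, 16:55-18:00 (subtract 2h to convert from UTC+2).
Keanu in UTC: 09:00-16:30 (subtract 3h to convert from UTC+3).
Uma in UTC: 09:35-12:45, 13:55-17:10 (subtract 6h to convert from UTC+6).
Hamid in UTC: 09:00-12:20, 13:55-15:45, 16:50-17:55 (add 1h to convert from UTC-1).
Wei ∩ Arjun: 09:35-13:05, 13:55-15:25, 16:55-17:10.
Wei ∩ Arjun ∩ Keanu: 09:35-13:05, 13:55-15:25.
Wei ∩ Arjun ∩ Keanu ∩ Uma: 09:35-12:45, 13:55-15:25.
Wei ∩ Arjun ∩ Keanu ∩ Uma ∩ Hamid: 09:35-12:20, 13:55-15:25.
Those are the intersection windows.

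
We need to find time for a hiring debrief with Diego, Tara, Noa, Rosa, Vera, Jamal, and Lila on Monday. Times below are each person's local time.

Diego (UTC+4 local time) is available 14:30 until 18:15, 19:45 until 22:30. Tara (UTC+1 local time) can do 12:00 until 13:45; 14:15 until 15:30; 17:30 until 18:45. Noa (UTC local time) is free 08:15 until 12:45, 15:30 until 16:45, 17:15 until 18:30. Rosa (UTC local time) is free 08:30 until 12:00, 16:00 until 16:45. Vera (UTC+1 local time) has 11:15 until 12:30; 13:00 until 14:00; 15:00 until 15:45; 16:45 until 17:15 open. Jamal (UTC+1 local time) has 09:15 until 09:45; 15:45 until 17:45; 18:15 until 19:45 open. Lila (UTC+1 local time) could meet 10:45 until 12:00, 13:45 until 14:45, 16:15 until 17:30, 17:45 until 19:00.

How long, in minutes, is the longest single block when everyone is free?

0

Diego in UTC: 10:30-14:15, 15:45-18:30 (subtract 4h to convert from UTC+4).
Tara in UTC: 11:00-12:45, 13:15-14:30, 16:30-17:45 (subtract 1h to convert from UTC+1).
Noa in UTC: 08:15-12:45, 15:30-16:45, 17:15-18:30.
Rosa in UTC: 08:30-12:00, 16:00-16:45.
Vera in UTC: 10:15-11:30, 12:00-13:00, 14:00-14:45, 15:45-16:15 (subtract 1h to convert from UTC+1).
Jamal in UTC: 08:15-08:45, 14:45-16:45, 17:15-18:45 (subtract 1h to convert from UTC+1).
Lila in UTC: 09:45-11:00, 12:45-13:45, 15:15-16:30, 16:45-18:00 (subtract 1h to convert from UTC+1).
Diego ∩ Tara: 11:00-12:45, 13:15-14:15, 16:30-17:45.
Diego ∩ Tara ∩ Noa: 11:00-12:45, 16:30-16:45, 17:15-17:45.
Diego ∩ Tara ∩ Noa ∩ Rosa: 11:00-12:00, 16:30-16:45.
Diego ∩ Tara ∩ Noa ∩ Rosa ∩ Vera: 11:00-11:30.
Diego ∩ Tara ∩ Noa ∩ Rosa ∩ Vera ∩ Jamal: ∅.
Diego ∩ Tara ∩ Noa ∩ Rosa ∩ Vera ∩ Jamal ∩ Lila: ∅.
There is no time when everyone is free.
No common window exists, so the longest block is 0 minutes.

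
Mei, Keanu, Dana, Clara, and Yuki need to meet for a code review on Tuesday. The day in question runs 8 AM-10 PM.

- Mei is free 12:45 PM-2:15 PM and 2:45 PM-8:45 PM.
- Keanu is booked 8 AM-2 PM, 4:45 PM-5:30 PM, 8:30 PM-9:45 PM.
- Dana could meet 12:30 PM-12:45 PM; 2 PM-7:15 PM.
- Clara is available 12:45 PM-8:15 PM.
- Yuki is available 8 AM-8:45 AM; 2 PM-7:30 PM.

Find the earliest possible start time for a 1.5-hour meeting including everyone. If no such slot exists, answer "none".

Mei free: 12:45-14:15, 14:45-20:45.
Keanu free: 14:00-16:45, 17:30-20:30, 21:45-22:00 (invert busy blocks within the working day).
Dana free: 12:30-12:45, 14:00-19:15.
Clara free: 12:45-20:15.
Yuki free: 08:00-08:45, 14:00-19:30.
Mei ∩ Keanu: 14:00-14:15, 14:45-16:45, 17:30-20:30.
Mei ∩ Keanu ∩ Dana: 14:00-14:15, 14:45-16:45, 17:30-19:15.
Mei ∩ Keanu ∩ Dana ∩ Clara: 14:00-14:15, 14:45-16:45, 17:30-19:15.
Mei ∩ Keanu ∩ Dana ∩ Clara ∩ Yuki: 14:00-14:15, 14:45-16:45, 17:30-19:15.
The first common window of at least 90 minutes is 14:45-16:45, so the earliest start is 14:45.

14:45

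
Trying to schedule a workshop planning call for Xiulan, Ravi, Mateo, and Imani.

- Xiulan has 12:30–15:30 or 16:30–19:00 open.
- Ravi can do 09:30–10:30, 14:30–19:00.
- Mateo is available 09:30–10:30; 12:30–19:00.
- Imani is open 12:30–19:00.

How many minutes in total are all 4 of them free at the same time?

Xiulan ∩ Ravi: 14:30-15:30, 16:30-19:00.
Xiulan ∩ Ravi ∩ Mateo: 14:30-15:30, 16:30-19:00.
Xiulan ∩ Ravi ∩ Mateo ∩ Imani: 14:30-15:30, 16:30-19:00.
Summing the common windows: 60 + 150 = 210 minutes.

210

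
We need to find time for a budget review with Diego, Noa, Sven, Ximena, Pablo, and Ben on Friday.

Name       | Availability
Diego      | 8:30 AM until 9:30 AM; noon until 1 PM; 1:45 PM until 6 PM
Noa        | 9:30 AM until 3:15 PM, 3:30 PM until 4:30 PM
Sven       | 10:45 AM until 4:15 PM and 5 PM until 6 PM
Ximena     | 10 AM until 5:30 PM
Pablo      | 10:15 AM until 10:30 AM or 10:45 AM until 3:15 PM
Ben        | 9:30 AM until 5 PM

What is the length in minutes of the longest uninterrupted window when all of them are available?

Diego ∩ Noa: 12:00-13:00, 13:45-15:15, 15:30-16:30.
Diego ∩ Noa ∩ Sven: 12:00-13:00, 13:45-15:15, 15:30-16:15.
Diego ∩ Noa ∩ Sven ∩ Ximena: 12:00-13:00, 13:45-15:15, 15:30-16:15.
Diego ∩ Noa ∩ Sven ∩ Ximena ∩ Pablo: 12:00-13:00, 13:45-15:15.
Diego ∩ Noa ∩ Sven ∩ Ximena ∩ Pablo ∩ Ben: 12:00-13:00, 13:45-15:15.
The longest is 13:45-15:15 at 90 minutes.

90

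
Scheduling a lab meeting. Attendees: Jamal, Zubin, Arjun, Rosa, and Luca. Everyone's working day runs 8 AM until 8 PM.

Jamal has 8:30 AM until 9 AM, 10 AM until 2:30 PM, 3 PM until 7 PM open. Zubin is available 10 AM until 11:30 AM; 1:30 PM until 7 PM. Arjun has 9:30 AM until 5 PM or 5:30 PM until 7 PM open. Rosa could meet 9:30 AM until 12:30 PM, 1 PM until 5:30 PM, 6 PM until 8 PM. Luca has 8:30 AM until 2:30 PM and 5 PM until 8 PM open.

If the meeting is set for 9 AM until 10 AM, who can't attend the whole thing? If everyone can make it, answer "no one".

Arjun, Jamal, Rosa, Zubin

Jamal: not fully free for 09:00-10:00. Zubin: not fully free for 09:00-10:00. Arjun: not fully free for 09:00-10:00. Rosa: not fully free for 09:00-10:00. Luca: free for 09:00-10:00.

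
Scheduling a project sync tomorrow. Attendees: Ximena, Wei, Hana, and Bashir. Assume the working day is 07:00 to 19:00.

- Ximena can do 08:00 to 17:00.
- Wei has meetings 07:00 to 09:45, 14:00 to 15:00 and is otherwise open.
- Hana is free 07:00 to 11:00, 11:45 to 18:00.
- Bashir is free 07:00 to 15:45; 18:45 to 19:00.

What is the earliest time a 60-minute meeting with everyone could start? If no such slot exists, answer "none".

Ximena free: 08:00-17:00.
Wei free: 09:45-14:00, 15:00-19:00 (invert busy blocks within the working day).
Hana free: 07:00-11:00, 11:45-18:00.
Bashir free: 07:00-15:45, 18:45-19:00.
Ximena ∩ Wei: 09:45-14:00, 15:00-17:00.
Ximena ∩ Wei ∩ Hana: 09:45-11:00, 11:45-14:00, 15:00-17:00.
Ximena ∩ Wei ∩ Hana ∩ Bashir: 09:45-11:00, 11:45-14:00, 15:00-15:45.
The first common window of at least 60 minutes is 09:45-11:00, so the earliest start is 09:45.

09:45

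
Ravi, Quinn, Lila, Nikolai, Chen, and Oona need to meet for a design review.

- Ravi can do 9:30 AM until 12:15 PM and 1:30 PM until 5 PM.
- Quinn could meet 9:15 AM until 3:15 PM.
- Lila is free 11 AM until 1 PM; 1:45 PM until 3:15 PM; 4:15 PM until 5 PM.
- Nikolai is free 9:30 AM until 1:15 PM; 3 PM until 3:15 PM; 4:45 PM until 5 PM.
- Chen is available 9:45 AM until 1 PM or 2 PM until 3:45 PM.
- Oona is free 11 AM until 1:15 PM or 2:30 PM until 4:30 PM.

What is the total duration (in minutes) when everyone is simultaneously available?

90

Ravi ∩ Quinn: 09:30-12:15, 13:30-15:15.
Ravi ∩ Quinn ∩ Lila: 11:00-12:15, 13:45-15:15.
Ravi ∩ Quinn ∩ Lila ∩ Nikolai: 11:00-12:15, 15:00-15:15.
Ravi ∩ Quinn ∩ Lila ∩ Nikolai ∩ Chen: 11:00-12:15, 15:00-15:15.
Ravi ∩ Quinn ∩ Lila ∩ Nikolai ∩ Chen ∩ Oona: 11:00-12:15, 15:00-15:15.
Summing the common windows: 75 + 15 = 90 minutes.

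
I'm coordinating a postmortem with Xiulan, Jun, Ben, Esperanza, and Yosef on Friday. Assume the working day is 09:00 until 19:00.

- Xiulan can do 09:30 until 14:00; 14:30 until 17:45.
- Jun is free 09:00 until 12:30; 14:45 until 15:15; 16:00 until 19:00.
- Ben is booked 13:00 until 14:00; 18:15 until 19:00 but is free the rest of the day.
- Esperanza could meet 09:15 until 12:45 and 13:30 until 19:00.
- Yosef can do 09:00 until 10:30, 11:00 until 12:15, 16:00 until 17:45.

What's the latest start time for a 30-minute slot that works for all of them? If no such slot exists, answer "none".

Xiulan free: 09:30-14:00, 14:30-17:45.
Jun free: 09:00-12:30, 14:45-15:15, 16:00-19:00.
Ben free: 09:00-13:00, 14:00-18:15 (invert busy blocks within the working day).
Esperanza free: 09:15-12:45, 13:30-19:00.
Yosef free: 09:00-10:30, 11:00-12:15, 16:00-17:45.
Xiulan ∩ Jun: 09:30-12:30, 14:45-15:15, 16:00-17:45.
Xiulan ∩ Jun ∩ Ben: 09:30-12:30, 14:45-15:15, 16:00-17:45.
Xiulan ∩ Jun ∩ Ben ∩ Esperanza: 09:30-12:30, 14:45-15:15, 16:00-17:45.
Xiulan ∩ Jun ∩ Ben ∩ Esperanza ∩ Yosef: 09:30-10:30, 11:00-12:15, 16:00-17:45.
The last common window of at least 30 minutes is 16:00-17:45; a 30-minute meeting can start as late as 17:15 and still end by 17:45.

17:15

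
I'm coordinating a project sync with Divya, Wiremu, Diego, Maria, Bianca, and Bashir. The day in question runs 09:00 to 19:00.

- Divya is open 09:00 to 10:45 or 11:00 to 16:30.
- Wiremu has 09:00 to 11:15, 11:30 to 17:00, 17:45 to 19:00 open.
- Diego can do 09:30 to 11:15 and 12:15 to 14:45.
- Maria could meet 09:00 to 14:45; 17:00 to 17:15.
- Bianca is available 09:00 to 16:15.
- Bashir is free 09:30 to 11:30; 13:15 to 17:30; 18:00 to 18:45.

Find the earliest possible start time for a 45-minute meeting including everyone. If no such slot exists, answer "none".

09:30

Divya ∩ Wiremu: 09:00-10:45, 11:00-11:15, 11:30-16:30.
Divya ∩ Wiremu ∩ Diego: 09:30-10:45, 11:00-11:15, 12:15-14:45.
Divya ∩ Wiremu ∩ Diego ∩ Maria: 09:30-10:45, 11:00-11:15, 12:15-14:45.
Divya ∩ Wiremu ∩ Diego ∩ Maria ∩ Bianca: 09:30-10:45, 11:00-11:15, 12:15-14:45.
Divya ∩ Wiremu ∩ Diego ∩ Maria ∩ Bianca ∩ Bashir: 09:30-10:45, 11:00-11:15, 13:15-14:45.
So the common availability across everyone is 09:30-10:45, 11:00-11:15, 13:15-14:45.
The first common window of at least 45 minutes is 09:30-10:45, so the earliest start is 09:30.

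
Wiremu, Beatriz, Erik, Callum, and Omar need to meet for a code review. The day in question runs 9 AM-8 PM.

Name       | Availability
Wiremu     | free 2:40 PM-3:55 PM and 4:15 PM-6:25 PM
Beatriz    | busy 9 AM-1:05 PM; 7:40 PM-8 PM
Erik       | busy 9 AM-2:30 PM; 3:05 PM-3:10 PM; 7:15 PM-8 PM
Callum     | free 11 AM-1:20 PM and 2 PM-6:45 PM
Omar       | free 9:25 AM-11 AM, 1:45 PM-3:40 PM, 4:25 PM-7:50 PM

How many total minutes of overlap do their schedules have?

Wiremu free: 14:40-15:55, 16:15-18:25.
Beatriz free: 13:05-19:40 (invert busy blocks within the working day).
Erik free: 14:30-15:05, 15:10-19:15 (invert busy blocks within the working day).
Callum free: 11:00-13:20, 14:00-18:45.
Omar free: 09:25-11:00, 13:45-15:40, 16:25-19:50.
Wiremu ∩ Beatriz: 14:40-15:55, 16:15-18:25.
Wiremu ∩ Beatriz ∩ Erik: 14:40-15:05, 15:10-15:55, 16:15-18:25.
Wiremu ∩ Beatriz ∩ Erik ∩ Callum: 14:40-15:05, 15:10-15:55, 16:15-18:25.
Wiremu ∩ Beatriz ∩ Erik ∩ Callum ∩ Omar: 14:40-15:05, 15:10-15:40, 16:25-18:25.
Summing the common windows: 25 + 30 + 120 = 175 minutes.

175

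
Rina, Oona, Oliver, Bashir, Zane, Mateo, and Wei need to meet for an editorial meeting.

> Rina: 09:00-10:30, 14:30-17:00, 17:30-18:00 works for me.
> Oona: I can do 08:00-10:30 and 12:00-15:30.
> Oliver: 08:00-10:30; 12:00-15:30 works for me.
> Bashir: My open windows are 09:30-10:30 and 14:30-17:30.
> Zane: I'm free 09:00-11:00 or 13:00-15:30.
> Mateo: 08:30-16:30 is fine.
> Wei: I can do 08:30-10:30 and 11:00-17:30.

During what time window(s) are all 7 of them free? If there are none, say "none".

09:30-10:30, 14:30-15:30

Rina ∩ Oona: 09:00-10:30, 14:30-15:30.
Rina ∩ Oona ∩ Oliver: 09:00-10:30, 14:30-15:30.
Rina ∩ Oona ∩ Oliver ∩ Bashir: 09:30-10:30, 14:30-15:30.
Rina ∩ Oona ∩ Oliver ∩ Bashir ∩ Zane: 09:30-10:30, 14:30-15:30.
Rina ∩ Oona ∩ Oliver ∩ Bashir ∩ Zane ∩ Mateo: 09:30-10:30, 14:30-15:30.
Rina ∩ Oona ∩ Oliver ∩ Bashir ∩ Zane ∩ Mateo ∩ Wei: 09:30-10:30, 14:30-15:30.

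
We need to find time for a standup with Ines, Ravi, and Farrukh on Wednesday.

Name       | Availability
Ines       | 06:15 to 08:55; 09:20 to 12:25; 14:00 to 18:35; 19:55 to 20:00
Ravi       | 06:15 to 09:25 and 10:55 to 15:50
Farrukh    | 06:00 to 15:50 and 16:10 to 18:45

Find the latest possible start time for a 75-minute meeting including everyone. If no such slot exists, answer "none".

Ines ∩ Ravi: 06:15-08:55, 09:20-09:25, 10:55-12:25, 14:00-15:50.
Ines ∩ Ravi ∩ Farrukh: 06:15-08:55, 09:20-09:25, 10:55-12:25, 14:00-15:50.
So the common availability across everyone is 06:15-08:55, 09:20-09:25, 10:55-12:25, 14:00-15:50.
The last common window of at least 75 minutes is 14:00-15:50; a 75-minute meeting can start as late as 14:35 and still end by 15:50.

14:35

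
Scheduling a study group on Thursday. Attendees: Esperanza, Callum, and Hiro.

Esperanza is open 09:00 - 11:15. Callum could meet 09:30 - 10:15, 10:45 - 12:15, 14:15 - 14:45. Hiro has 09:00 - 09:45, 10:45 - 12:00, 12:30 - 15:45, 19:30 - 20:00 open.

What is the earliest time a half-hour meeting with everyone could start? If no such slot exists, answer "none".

Esperanza ∩ Callum: 09:30-10:15, 10:45-11:15.
Esperanza ∩ Callum ∩ Hiro: 09:30-09:45, 10:45-11:15.
Those are the intersection windows.
The first common window of at least 30 minutes is 10:45-11:15, so the earliest start is 10:45.

10:45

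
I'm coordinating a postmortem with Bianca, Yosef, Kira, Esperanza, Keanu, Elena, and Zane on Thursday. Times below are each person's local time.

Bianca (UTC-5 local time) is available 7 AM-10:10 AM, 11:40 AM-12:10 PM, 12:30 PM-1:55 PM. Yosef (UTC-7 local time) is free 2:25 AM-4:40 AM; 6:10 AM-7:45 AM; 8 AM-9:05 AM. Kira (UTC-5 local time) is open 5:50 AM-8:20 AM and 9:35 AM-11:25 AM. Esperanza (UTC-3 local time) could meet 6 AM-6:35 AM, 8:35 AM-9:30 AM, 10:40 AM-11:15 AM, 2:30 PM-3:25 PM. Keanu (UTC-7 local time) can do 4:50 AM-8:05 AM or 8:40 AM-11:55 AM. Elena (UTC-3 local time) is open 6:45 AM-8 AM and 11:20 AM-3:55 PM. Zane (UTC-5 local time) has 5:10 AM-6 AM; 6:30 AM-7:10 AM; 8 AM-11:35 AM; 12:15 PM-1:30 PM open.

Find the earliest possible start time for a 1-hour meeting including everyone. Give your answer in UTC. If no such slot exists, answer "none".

none

Bianca in UTC: 12:00-15:10, 16:40-17:10, 17:30-18:55 (add 5h to convert from UTC-5).
Yosef in UTC: 09:25-11:40, 13:10-14:45, 15:00-16:05 (add 7h to convert from UTC-7).
Kira in UTC: 10:50-13:20, 14:35-16:25 (add 5h to convert from UTC-5).
Esperanza in UTC: 09:00-09:35, 11:35-12:30, 13:40-14:15, 17:30-18:25 (add 3h to convert from UTC-3).
Keanu in UTC: 11:50-15:05, 15:40-18:55 (add 7h to convert from UTC-7).
Elena in UTC: 09:45-11:00, 14:20-18:55 (add 3h to convert from UTC-3).
Zane in UTC: 10:10-11:00, 11:30-12:10, 13:00-16:35, 17:15-18:30 (add 5h to convert from UTC-5).
Bianca ∩ Yosef: 13:10-14:45, 15:00-15:10.
Bianca ∩ Yosef ∩ Kira: 13:10-13:20, 14:35-14:45, 15:00-15:10.
Bianca ∩ Yosef ∩ Kira ∩ Esperanza: ∅.
Bianca ∩ Yosef ∩ Kira ∩ Esperanza ∩ Keanu: ∅.
Bianca ∩ Yosef ∩ Kira ∩ Esperanza ∩ Keanu ∩ Elena: ∅.
Bianca ∩ Yosef ∩ Kira ∩ Esperanza ∩ Keanu ∩ Elena ∩ Zane: ∅.
There is no time when everyone is free.
No common window is at least 60 minutes long.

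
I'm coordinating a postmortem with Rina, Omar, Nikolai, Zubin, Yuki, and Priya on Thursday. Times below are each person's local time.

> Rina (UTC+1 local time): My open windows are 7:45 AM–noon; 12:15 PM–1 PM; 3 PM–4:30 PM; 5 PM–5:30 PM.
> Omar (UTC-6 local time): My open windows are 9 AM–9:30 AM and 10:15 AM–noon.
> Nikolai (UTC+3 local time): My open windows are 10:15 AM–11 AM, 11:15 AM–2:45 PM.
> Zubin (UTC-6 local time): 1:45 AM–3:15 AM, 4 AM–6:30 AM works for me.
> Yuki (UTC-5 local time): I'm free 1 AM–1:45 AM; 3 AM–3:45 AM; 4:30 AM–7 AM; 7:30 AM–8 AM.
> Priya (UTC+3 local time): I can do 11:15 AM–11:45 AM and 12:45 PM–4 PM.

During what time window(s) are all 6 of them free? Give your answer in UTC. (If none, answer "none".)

none

Rina in UTC: 06:45-11:00, 11:15-12:00, 14:00-15:30, 16:00-16:30 (subtract 1h to convert from UTC+1).
Omar in UTC: 15:00-15:30, 16:15-18:00 (add 6h to convert from UTC-6).
Nikolai in UTC: 07:15-08:00, 08:15-11:45 (subtract 3h to convert from UTC+3).
Zubin in UTC: 07:45-09:15, 10:00-12:30 (add 6h to convert from UTC-6).
Yuki in UTC: 06:00-06:45, 08:00-08:45, 09:30-12:00, 12:30-13:00 (add 5h to convert from UTC-5).
Priya in UTC: 08:15-08:45, 09:45-13:00 (subtract 3h to convert from UTC+3).
Rina ∩ Omar: 15:00-15:30, 16:15-16:30.
Rina ∩ Omar ∩ Nikolai: ∅.
Rina ∩ Omar ∩ Nikolai ∩ Zubin: ∅.
Rina ∩ Omar ∩ Nikolai ∩ Zubin ∩ Yuki: ∅.
Rina ∩ Omar ∩ Nikolai ∩ Zubin ∩ Yuki ∩ Priya: ∅.
There is no time when everyone is free.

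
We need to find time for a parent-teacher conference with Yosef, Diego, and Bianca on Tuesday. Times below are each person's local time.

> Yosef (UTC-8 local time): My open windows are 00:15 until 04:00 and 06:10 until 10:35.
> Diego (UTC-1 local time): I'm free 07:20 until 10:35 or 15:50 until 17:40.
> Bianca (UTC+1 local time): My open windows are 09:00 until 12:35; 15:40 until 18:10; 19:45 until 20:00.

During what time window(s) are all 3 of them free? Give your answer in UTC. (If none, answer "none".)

08:20-11:35, 16:50-17:10

Yosef in UTC: 08:15-12:00, 14:10-18:35 (add 8h to convert from UTC-8).
Diego in UTC: 08:20-11:35, 16:50-18:40 (add 1h to convert from UTC-1).
Bianca in UTC: 08:00-11:35, 14:40-17:10, 18:45-19:00 (subtract 1h to convert from UTC+1).
Yosef ∩ Diego: 08:20-11:35, 16:50-18:35.
Yosef ∩ Diego ∩ Bianca: 08:20-11:35, 16:50-17:10.
Those are the intersection windows.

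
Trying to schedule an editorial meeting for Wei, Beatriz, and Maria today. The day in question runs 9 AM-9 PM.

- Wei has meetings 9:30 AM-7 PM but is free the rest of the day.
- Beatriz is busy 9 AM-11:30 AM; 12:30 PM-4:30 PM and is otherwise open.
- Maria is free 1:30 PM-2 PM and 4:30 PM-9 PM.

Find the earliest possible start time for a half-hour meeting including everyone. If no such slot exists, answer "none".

Wei free: 09:00-09:30, 19:00-21:00 (invert busy blocks within the working day).
Beatriz free: 11:30-12:30, 16:30-21:00 (invert busy blocks within the working day).
Maria free: 13:30-14:00, 16:30-21:00.
Wei ∩ Beatriz: 19:00-21:00.
Wei ∩ Beatriz ∩ Maria: 19:00-21:00.
Those are the intersection windows.
The first common window of at least 30 minutes is 19:00-21:00, so the earliest start is 19:00.

19:00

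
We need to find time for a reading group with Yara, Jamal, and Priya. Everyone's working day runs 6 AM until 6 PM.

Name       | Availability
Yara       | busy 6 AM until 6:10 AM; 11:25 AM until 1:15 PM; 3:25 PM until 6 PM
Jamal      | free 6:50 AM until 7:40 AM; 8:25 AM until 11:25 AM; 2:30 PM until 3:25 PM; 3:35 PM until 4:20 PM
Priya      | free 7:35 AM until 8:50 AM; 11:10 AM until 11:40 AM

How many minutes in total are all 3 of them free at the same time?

Yara free: 06:10-11:25, 13:15-15:25 (invert busy blocks within the working day).
Jamal free: 06:50-07:40, 08:25-11:25, 14:30-15:25, 15:35-16:20.
Priya free: 07:35-08:50, 11:10-11:40.
Yara ∩ Jamal: 06:50-07:40, 08:25-11:25, 14:30-15:25.
Yara ∩ Jamal ∩ Priya: 07:35-07:40, 08:25-08:50, 11:10-11:25.
Summing the common windows: 5 + 25 + 15 = 45 minutes.

45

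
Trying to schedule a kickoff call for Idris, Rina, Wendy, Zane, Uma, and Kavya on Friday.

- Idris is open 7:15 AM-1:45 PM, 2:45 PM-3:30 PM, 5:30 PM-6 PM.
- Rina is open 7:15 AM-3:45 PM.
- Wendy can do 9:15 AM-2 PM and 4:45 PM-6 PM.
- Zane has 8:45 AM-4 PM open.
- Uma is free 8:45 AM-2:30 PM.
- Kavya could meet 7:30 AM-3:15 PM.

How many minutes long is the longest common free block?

270

Idris ∩ Rina: 07:15-13:45, 14:45-15:30.
Idris ∩ Rina ∩ Wendy: 09:15-13:45.
Idris ∩ Rina ∩ Wendy ∩ Zane: 09:15-13:45.
Idris ∩ Rina ∩ Wendy ∩ Zane ∩ Uma: 09:15-13:45.
Idris ∩ Rina ∩ Wendy ∩ Zane ∩ Uma ∩ Kavya: 09:15-13:45.
The longest is 09:15-13:45 at 270 minutes.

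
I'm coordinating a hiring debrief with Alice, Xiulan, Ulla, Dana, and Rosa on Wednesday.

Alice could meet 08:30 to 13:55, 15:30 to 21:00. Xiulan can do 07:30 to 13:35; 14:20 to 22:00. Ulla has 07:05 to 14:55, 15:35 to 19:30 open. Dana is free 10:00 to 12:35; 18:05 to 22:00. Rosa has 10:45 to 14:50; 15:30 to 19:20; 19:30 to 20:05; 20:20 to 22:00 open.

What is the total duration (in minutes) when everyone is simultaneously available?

185

Alice ∩ Xiulan: 08:30-13:35, 15:30-21:00.
Alice ∩ Xiulan ∩ Ulla: 08:30-13:35, 15:35-19:30.
Alice ∩ Xiulan ∩ Ulla ∩ Dana: 10:00-12:35, 18:05-19:30.
Alice ∩ Xiulan ∩ Ulla ∩ Dana ∩ Rosa: 10:45-12:35, 18:05-19:20.
Those are the intersection windows.
Summing the common windows: 110 + 75 = 185 minutes.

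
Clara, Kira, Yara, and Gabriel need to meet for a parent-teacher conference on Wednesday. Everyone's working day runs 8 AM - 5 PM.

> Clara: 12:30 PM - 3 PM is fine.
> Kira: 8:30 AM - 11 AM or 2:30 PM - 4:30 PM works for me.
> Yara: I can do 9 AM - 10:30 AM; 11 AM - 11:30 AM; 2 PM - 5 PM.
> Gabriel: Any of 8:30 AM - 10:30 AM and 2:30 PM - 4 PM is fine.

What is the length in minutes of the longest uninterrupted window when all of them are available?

Clara ∩ Kira: 14:30-15:00.
Clara ∩ Kira ∩ Yara: 14:30-15:00.
Clara ∩ Kira ∩ Yara ∩ Gabriel: 14:30-15:00.
Those are the intersection windows.
The longest is 14:30-15:00 at 30 minutes.

30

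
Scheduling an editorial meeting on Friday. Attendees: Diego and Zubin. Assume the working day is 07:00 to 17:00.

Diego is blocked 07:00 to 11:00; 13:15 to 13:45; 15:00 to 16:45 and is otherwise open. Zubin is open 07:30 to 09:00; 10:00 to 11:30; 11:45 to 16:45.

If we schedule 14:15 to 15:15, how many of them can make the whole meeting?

Diego free: 11:00-13:15, 13:45-15:00, 16:45-17:00 (invert busy blocks within the working day).
Zubin free: 07:30-09:00, 10:00-11:30, 11:45-16:45.
Zubin can make the full 14:15-15:15 slot — that's 1.

1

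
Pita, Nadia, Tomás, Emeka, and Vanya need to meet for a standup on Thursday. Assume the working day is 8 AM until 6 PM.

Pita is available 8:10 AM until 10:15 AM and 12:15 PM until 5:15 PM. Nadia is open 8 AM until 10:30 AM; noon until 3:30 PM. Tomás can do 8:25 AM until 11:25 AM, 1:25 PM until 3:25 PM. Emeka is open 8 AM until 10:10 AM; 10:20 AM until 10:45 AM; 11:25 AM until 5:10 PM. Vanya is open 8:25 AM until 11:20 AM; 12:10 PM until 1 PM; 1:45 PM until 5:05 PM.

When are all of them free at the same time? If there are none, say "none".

08:25-10:10, 13:45-15:25

Pita ∩ Nadia: 08:10-10:15, 12:15-15:30.
Pita ∩ Nadia ∩ Tomás: 08:25-10:15, 13:25-15:25.
Pita ∩ Nadia ∩ Tomás ∩ Emeka: 08:25-10:10, 13:25-15:25.
Pita ∩ Nadia ∩ Tomás ∩ Emeka ∩ Vanya: 08:25-10:10, 13:45-15:25.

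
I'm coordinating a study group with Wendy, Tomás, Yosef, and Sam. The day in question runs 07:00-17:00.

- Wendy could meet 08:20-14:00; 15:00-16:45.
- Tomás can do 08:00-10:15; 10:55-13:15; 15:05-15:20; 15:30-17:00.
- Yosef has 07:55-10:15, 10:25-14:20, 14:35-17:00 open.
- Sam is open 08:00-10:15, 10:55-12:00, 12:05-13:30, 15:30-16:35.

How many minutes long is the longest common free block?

Wendy ∩ Tomás: 08:20-10:15, 10:55-13:15, 15:05-15:20, 15:30-16:45.
Wendy ∩ Tomás ∩ Yosef: 08:20-10:15, 10:55-13:15, 15:05-15:20, 15:30-16:45.
Wendy ∩ Tomás ∩ Yosef ∩ Sam: 08:20-10:15, 10:55-12:00, 12:05-13:15, 15:30-16:35.
So the common availability across everyone is 08:20-10:15, 10:55-12:00, 12:05-13:15, 15:30-16:35.
The longest is 08:20-10:15 at 115 minutes.

115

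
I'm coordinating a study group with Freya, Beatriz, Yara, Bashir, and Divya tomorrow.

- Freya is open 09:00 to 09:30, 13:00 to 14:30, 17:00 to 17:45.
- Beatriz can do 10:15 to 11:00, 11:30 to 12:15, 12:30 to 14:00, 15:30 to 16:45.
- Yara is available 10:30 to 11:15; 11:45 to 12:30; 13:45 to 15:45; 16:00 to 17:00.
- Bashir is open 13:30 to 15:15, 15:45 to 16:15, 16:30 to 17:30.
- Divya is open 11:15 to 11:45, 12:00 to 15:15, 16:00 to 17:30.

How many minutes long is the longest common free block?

15

Freya ∩ Beatriz: 13:00-14:00.
Freya ∩ Beatriz ∩ Yara: 13:45-14:00.
Freya ∩ Beatriz ∩ Yara ∩ Bashir: 13:45-14:00.
Freya ∩ Beatriz ∩ Yara ∩ Bashir ∩ Divya: 13:45-14:00.
The longest is 13:45-14:00 at 15 minutes.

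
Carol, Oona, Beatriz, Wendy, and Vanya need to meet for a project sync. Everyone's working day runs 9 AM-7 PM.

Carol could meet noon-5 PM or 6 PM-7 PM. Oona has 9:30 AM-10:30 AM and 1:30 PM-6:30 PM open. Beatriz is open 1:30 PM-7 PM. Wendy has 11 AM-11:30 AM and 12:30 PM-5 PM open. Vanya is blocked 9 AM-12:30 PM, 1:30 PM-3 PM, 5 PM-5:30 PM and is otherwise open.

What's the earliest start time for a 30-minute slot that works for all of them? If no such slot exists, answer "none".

15:00

Carol free: 12:00-17:00, 18:00-19:00.
Oona free: 09:30-10:30, 13:30-18:30.
Beatriz free: 13:30-19:00.
Wendy free: 11:00-11:30, 12:30-17:00.
Vanya free: 12:30-13:30, 15:00-17:00, 17:30-19:00 (invert busy blocks within the working day).
Carol ∩ Oona: 13:30-17:00, 18:00-18:30.
Carol ∩ Oona ∩ Beatriz: 13:30-17:00, 18:00-18:30.
Carol ∩ Oona ∩ Beatriz ∩ Wendy: 13:30-17:00.
Carol ∩ Oona ∩ Beatriz ∩ Wendy ∩ Vanya: 15:00-17:00.
The first common window of at least 30 minutes is 15:00-17:00, so the earliest start is 15:00.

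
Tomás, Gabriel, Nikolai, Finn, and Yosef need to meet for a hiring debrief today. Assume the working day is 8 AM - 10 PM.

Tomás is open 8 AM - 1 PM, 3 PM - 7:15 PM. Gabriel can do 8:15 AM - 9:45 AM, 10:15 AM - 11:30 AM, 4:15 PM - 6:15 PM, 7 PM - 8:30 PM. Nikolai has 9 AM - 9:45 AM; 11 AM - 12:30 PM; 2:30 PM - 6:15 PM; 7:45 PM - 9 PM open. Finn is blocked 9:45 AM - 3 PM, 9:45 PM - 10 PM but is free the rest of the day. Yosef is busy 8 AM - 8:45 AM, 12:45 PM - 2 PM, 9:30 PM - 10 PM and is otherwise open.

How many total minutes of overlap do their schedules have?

165

Tomás free: 08:00-13:00, 15:00-19:15.
Gabriel free: 08:15-09:45, 10:15-11:30, 16:15-18:15, 19:00-20:30.
Nikolai free: 09:00-09:45, 11:00-12:30, 14:30-18:15, 19:45-21:00.
Finn free: 08:00-09:45, 15:00-21:45 (invert busy blocks within the working day).
Yosef free: 08:45-12:45, 14:00-21:30 (invert busy blocks within the working day).
Tomás ∩ Gabriel: 08:15-09:45, 10:15-11:30, 16:15-18:15, 19:00-19:15.
Tomás ∩ Gabriel ∩ Nikolai: 09:00-09:45, 11:00-11:30, 16:15-18:15.
Tomás ∩ Gabriel ∩ Nikolai ∩ Finn: 09:00-09:45, 16:15-18:15.
Tomás ∩ Gabriel ∩ Nikolai ∩ Finn ∩ Yosef: 09:00-09:45, 16:15-18:15.
So the common availability across everyone is 09:00-09:45, 16:15-18:15.
Summing the common windows: 45 + 120 = 165 minutes.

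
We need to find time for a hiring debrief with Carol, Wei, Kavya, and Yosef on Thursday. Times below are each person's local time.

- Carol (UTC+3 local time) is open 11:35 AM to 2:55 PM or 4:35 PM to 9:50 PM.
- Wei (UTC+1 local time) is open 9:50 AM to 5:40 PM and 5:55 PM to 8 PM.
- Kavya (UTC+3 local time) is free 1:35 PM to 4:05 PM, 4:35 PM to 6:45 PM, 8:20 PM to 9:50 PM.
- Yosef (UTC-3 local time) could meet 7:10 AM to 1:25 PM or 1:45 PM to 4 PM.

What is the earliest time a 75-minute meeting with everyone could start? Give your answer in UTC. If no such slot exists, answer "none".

Carol in UTC: 08:35-11:55, 13:35-18:50 (subtract 3h to convert from UTC+3).
Wei in UTC: 08:50-16:40, 16:55-19:00 (subtract 1h to convert from UTC+1).
Kavya in UTC: 10:35-13:05, 13:35-15:45, 17:20-18:50 (subtract 3h to convert from UTC+3).
Yosef in UTC: 10:10-16:25, 16:45-19:00 (add 3h to convert from UTC-3).
Carol ∩ Wei: 08:50-11:55, 13:35-16:40, 16:55-18:50.
Carol ∩ Wei ∩ Kavya: 10:35-11:55, 13:35-15:45, 17:20-18:50.
Carol ∩ Wei ∩ Kavya ∩ Yosef: 10:35-11:55, 13:35-15:45, 17:20-18:50.
Those are the intersection windows.
The first common window of at least 75 minutes is 10:35-11:55, so the earliest start is 10:35.

10:35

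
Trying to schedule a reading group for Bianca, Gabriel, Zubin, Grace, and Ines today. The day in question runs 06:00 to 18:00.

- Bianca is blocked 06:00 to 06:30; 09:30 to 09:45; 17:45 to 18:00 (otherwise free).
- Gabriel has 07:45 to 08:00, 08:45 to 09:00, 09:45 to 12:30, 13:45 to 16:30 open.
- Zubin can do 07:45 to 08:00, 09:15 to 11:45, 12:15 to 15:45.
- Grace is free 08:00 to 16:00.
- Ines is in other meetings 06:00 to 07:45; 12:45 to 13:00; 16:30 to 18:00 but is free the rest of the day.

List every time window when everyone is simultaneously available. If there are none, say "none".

09:45-11:45, 12:15-12:30, 13:45-15:45

Bianca free: 06:30-09:30, 09:45-17:45 (invert busy blocks within the working day).
Gabriel free: 07:45-08:00, 08:45-09:00, 09:45-12:30, 13:45-16:30.
Zubin free: 07:45-08:00, 09:15-11:45, 12:15-15:45.
Grace free: 08:00-16:00.
Ines free: 07:45-12:45, 13:00-16:30 (invert busy blocks within the working day).
Bianca ∩ Gabriel: 07:45-08:00, 08:45-09:00, 09:45-12:30, 13:45-16:30.
Bianca ∩ Gabriel ∩ Zubin: 07:45-08:00, 09:45-11:45, 12:15-12:30, 13:45-15:45.
Bianca ∩ Gabriel ∩ Zubin ∩ Grace: 09:45-11:45, 12:15-12:30, 13:45-15:45.
Bianca ∩ Gabriel ∩ Zubin ∩ Grace ∩ Ines: 09:45-11:45, 12:15-12:30, 13:45-15:45.
So the common availability across everyone is 09:45-11:45, 12:15-12:30, 13:45-15:45.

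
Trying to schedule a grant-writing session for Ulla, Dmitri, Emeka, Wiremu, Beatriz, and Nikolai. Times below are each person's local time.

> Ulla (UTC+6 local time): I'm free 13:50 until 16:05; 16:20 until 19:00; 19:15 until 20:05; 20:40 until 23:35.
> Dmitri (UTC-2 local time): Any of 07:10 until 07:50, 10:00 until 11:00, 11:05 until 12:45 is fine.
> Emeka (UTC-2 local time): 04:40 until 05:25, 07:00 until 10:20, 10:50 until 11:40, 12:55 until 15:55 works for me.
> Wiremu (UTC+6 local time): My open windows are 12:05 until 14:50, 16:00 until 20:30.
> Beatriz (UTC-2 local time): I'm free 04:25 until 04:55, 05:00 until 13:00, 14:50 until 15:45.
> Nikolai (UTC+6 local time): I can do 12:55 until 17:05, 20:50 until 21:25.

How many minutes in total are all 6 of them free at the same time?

0

Ulla in UTC: 07:50-10:05, 10:20-13:00, 13:15-14:05, 14:40-17:35 (subtract 6h to convert from UTC+6).
Dmitri in UTC: 09:10-09:50, 12:00-13:00, 13:05-14:45 (add 2h to convert from UTC-2).
Emeka in UTC: 06:40-07:25, 09:00-12:20, 12:50-13:40, 14:55-17:55 (add 2h to convert from UTC-2).
Wiremu in UTC: 06:05-08:50, 10:00-14:30 (subtract 6h to convert from UTC+6).
Beatriz in UTC: 06:25-06:55, 07:00-15:00, 16:50-17:45 (add 2h to convert from UTC-2).
Nikolai in UTC: 06:55-11:05, 14:50-15:25 (subtract 6h to convert from UTC+6).
Ulla ∩ Dmitri: 09:10-09:50, 12:00-13:00, 13:15-14:05, 14:40-14:45.
Ulla ∩ Dmitri ∩ Emeka: 09:10-09:50, 12:00-12:20, 12:50-13:00, 13:15-13:40.
Ulla ∩ Dmitri ∩ Emeka ∩ Wiremu: 12:00-12:20, 12:50-13:00, 13:15-13:40.
Ulla ∩ Dmitri ∩ Emeka ∩ Wiremu ∩ Beatriz: 12:00-12:20, 12:50-13:00, 13:15-13:40.
Ulla ∩ Dmitri ∩ Emeka ∩ Wiremu ∩ Beatriz ∩ Nikolai: ∅.
There is no time when everyone is free.
There is no common window, so the total is 0 minutes.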